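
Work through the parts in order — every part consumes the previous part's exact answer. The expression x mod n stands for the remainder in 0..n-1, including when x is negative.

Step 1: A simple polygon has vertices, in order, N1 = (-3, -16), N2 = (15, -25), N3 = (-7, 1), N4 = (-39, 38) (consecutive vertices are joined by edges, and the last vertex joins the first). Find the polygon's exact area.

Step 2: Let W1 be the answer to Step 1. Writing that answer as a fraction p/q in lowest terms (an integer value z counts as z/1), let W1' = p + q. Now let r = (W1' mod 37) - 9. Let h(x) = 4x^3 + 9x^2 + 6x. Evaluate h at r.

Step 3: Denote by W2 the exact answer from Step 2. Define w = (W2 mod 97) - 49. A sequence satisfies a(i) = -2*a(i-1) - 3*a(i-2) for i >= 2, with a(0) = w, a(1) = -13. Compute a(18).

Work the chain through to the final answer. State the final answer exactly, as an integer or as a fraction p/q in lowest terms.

Step 1: cross terms: (-3*-25 - 15*-16)=315, (15*1 - -7*-25)=-160, (-7*38 - -39*1)=-227, (-39*-16 - -3*38)=738; twice the area = |666| = 666; area = 333; answer 333
Step 2: W1 = 333; threaded value p + q = 334; r = -8; 4*(-8)^3 + 9*(-8)^2 + 6*(-8)^1 = (-2048) + (576) + (-48) = -1520; answer -1520
Step 3: W2 = -1520; w = -17; a(2) = -2*(-13) - 3*(-17) = 77; iterating: a(2)=77, a(3)=-115, a(4)=-1, a(5)=347, a(6)=-691, a(7)=341, a(8)=1391, a(9)=-3805, a(10)=3437, a(11)=4541, a(12)=-19393, a(13)=25163, a(14)=7853, a(15)=-91195, a(16)=158831, a(17)=-44077, a(18)=-388339; answer -388339

-388339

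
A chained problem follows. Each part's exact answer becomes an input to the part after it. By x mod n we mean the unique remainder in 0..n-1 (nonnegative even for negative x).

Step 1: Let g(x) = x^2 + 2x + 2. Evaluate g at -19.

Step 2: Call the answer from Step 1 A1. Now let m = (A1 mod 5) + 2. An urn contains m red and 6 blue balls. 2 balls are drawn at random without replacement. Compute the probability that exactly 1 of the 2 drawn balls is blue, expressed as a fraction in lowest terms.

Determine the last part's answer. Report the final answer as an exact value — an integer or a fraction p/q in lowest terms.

Step 1: 1*(-19)^2 + 2*(-19)^1 + 2 = (361) + (-38) + (2) = 325; answer 325
Step 2: A1 = 325; m = 2; total draws C(8,2) = 28; favorable C(6,1)*C(2,1) = 12; P = 3/7; answer 3/7

3/7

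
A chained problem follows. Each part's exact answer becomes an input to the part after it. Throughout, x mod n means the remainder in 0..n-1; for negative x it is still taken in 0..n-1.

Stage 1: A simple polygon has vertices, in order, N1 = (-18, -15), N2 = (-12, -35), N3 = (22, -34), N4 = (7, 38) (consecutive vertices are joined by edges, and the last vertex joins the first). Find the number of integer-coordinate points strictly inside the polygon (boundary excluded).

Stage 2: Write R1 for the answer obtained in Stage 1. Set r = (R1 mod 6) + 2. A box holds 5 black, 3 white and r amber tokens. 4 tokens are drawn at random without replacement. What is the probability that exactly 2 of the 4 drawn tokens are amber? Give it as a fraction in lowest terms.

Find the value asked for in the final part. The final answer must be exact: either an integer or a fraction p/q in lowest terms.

Stage 1: cross terms: (-18*-35 - -12*-15)=450, (-12*-34 - 22*-35)=1178, (22*38 - 7*-34)=1074, (7*-15 - -18*38)=579; twice the area = |3281| = 3281; area = 3281/2; boundary points = 2 + 1 + 3 + 1 = 7; strictly interior points = area - boundary/2 + 1 = 1638; answer 1638
Stage 2: R1 = 1638; r = 2; total draws C(10,4) = 210; favorable C(2,2)*C(8,2) = 28; P = 2/15; answer 2/15

2/15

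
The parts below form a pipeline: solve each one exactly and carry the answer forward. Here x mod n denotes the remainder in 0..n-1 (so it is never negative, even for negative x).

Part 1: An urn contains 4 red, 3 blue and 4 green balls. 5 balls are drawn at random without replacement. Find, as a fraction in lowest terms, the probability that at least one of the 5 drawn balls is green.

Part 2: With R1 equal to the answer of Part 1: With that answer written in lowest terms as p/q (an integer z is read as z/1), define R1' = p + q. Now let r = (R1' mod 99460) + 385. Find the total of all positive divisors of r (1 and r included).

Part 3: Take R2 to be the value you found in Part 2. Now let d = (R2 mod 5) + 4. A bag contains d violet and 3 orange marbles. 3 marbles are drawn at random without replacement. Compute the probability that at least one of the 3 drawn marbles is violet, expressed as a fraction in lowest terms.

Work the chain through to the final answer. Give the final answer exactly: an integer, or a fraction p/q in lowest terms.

55/56

Part 1: total draws C(11,5) = 462; complement C(7,5) = 21; favorable 462 - 21 = 441; P = 21/22; answer 21/22
Part 2: R1 = 21/22; threaded value p + q = 43; r = 428; 428 = 2^2 * 107; sigma = (1 + 2 + 4) * (1 + 107) = 7 * 108 = 756; answer 756
Part 3: R2 = 756; d = 5; total draws C(8,3) = 56; complement C(3,3) = 1; favorable 56 - 1 = 55; P = 55/56; answer 55/56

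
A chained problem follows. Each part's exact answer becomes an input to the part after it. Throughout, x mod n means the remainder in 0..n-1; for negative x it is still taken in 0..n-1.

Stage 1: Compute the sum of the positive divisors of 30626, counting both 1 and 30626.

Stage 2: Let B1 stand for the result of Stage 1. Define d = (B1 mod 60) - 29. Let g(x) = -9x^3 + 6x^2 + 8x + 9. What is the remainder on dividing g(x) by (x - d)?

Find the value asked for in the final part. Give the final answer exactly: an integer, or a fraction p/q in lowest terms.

-18646

Stage 1: 30626 = 2 * 15313; sigma = (1 + 2) * (1 + 15313) = 3 * 15314 = 45942; answer 45942
Stage 2: B1 = 45942; d = 13; remainder = value at the root: -9*(13)^3 + 6*(13)^2 + 8*(13)^1 + 9 = (-19773) + (1014) + (104) + (9) = -18646; answer -18646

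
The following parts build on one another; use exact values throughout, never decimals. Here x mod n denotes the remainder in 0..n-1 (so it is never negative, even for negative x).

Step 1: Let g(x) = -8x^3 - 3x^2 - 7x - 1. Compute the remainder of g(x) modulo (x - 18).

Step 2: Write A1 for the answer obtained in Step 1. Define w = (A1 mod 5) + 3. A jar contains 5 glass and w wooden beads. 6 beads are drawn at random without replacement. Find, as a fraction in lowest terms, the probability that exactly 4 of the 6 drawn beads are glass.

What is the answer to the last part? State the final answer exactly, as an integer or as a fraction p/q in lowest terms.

Step 1: remainder = value at the root: -8*(18)^3 - 3*(18)^2 - 7*(18)^1 - 1 = (-46656) + (-972) + (-126) + (-1) = -47755; answer -47755
Step 2: A1 = -47755; w = 3; total draws C(8,6) = 28; favorable C(5,4)*C(3,2) = 15; P = 15/28; answer 15/28

15/28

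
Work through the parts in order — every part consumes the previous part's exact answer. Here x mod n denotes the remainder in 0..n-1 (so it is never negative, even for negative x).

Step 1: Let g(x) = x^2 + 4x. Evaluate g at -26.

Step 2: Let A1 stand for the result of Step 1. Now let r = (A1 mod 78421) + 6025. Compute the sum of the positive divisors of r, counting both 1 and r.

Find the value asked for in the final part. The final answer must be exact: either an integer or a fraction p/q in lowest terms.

9542

Step 1: 1*(-26)^2 + 4*(-26)^1 = (676) + (-104) = 572; answer 572
Step 2: A1 = 572; r = 6597; 6597 = 3^2 * 733; sigma = (1 + 3 + 9) * (1 + 733) = 13 * 734 = 9542; answer 9542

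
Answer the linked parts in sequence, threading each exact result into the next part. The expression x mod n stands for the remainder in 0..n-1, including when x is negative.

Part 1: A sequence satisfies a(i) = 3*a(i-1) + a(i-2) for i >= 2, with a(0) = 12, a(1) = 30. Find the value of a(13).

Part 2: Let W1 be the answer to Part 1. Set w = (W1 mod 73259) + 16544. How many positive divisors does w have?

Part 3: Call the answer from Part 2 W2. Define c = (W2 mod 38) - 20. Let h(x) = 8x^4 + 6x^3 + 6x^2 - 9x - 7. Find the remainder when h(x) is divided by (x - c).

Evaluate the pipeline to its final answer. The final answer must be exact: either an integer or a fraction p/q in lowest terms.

501385

Part 1: a(2) = 3*(30) + 1*(12) = 102; iterating: a(2)=102, a(3)=336, a(4)=1110, a(5)=3666, a(6)=12108, a(7)=39990, a(8)=132078, a(9)=436224, a(10)=1440750, a(11)=4758474, a(12)=15716172, a(13)=51906990; answer 51906990
Part 2: W1 = 51906990; w = 56162; 56162 = 2 * 28081; number of divisors = (1+1) * (1+1) = 4; answer 4
Part 3: W2 = 4; c = -16; remainder = value at the root: 8*(-16)^4 + 6*(-16)^3 + 6*(-16)^2 - 9*(-16)^1 - 7 = (524288) + (-24576) + (1536) + (144) + (-7) = 501385; answer 501385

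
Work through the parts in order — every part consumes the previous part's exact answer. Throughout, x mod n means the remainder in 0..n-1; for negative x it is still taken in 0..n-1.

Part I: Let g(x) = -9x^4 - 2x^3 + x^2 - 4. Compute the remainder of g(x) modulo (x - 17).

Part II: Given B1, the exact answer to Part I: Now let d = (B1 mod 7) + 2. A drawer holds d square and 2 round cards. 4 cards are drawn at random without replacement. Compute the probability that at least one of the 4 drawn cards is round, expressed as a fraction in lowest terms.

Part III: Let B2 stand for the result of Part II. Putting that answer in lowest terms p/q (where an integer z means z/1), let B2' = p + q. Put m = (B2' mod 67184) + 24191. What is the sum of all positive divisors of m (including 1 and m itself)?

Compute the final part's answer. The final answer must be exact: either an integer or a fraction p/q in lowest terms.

44352

Part I: remainder = value at the root: -9*(17)^4 - 2*(17)^3 + 1*(17)^2 - 4 = (-751689) + (-9826) + (289) + (-4) = -761230; answer -761230
Part II: B1 = -761230; d = 8; total draws C(10,4) = 210; complement C(8,4) = 70; favorable 210 - 70 = 140; P = 2/3; answer 2/3
Part III: B2 = 2/3; threaded value p + q = 5; m = 24196; 24196 = 2^2 * 23 * 263; sigma = (1 + 2 + 4) * (1 + 23) * (1 + 263) = 7 * 24 * 264 = 44352; answer 44352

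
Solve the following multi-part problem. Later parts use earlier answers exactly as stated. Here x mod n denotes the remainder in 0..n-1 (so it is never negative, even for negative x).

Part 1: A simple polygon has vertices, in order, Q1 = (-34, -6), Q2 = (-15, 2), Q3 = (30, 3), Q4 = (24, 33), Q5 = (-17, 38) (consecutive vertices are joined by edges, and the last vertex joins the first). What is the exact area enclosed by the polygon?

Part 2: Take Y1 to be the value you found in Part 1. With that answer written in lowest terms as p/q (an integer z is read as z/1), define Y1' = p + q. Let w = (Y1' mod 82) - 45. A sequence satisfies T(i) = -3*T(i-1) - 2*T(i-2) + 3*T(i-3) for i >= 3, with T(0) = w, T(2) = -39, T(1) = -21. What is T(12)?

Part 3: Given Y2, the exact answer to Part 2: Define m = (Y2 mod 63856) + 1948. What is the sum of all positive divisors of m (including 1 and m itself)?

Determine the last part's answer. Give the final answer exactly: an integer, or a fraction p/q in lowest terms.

165760

Part 1: cross terms: (-34*2 - -15*-6)=-158, (-15*3 - 30*2)=-105, (30*33 - 24*3)=918, (24*38 - -17*33)=1473, (-17*-6 - -34*38)=1394; twice the area = |3522| = 3522; area = 1761; answer 1761
Part 2: Y1 = 1761; threaded value p + q = 1762; w = -5; T(3) = -3*(-39) - 2*(-21) + 3*(-5) = 144; iterating: T(3)=144, T(4)=-417, T(5)=846, T(6)=-1272, T(7)=873, T(8)=2463, T(9)=-12951, T(10)=36546, T(11)=-76347, T(12)=117096; answer 117096
Part 3: Y2 = 117096; m = 55188; 55188 = 2^2 * 3^3 * 7 * 73; sigma = (1 + 2 + 4) * (1 + 3 + 9 + 27) * (1 + 7) * (1 + 73) = 7 * 40 * 8 * 74 = 165760; answer 165760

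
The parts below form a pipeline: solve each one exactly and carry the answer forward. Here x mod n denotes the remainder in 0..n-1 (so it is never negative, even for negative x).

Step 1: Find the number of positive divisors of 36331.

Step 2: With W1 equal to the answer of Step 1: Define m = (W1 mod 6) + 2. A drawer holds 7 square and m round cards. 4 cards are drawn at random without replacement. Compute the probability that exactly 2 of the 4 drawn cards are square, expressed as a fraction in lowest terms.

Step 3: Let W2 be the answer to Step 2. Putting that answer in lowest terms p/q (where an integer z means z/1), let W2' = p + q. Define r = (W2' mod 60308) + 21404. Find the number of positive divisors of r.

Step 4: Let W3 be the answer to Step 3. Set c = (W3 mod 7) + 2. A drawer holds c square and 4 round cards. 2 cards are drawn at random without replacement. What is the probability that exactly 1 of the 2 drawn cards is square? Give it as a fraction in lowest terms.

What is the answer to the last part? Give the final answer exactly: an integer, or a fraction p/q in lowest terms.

Step 1: 36331 = 47 * 773; number of divisors = (1+1) * (1+1) = 4; answer 4
Step 2: W1 = 4; m = 6; total draws C(13,4) = 715; favorable C(7,2)*C(6,2) = 315; P = 63/143; answer 63/143
Step 3: W2 = 63/143; threaded value p + q = 206; r = 21610; 21610 = 2 * 5 * 2161; number of divisors = (1+1) * (1+1) * (1+1) = 8; answer 8
Step 4: W3 = 8; c = 3; total draws C(7,2) = 21; favorable C(3,1)*C(4,1) = 12; P = 4/7; answer 4/7

4/7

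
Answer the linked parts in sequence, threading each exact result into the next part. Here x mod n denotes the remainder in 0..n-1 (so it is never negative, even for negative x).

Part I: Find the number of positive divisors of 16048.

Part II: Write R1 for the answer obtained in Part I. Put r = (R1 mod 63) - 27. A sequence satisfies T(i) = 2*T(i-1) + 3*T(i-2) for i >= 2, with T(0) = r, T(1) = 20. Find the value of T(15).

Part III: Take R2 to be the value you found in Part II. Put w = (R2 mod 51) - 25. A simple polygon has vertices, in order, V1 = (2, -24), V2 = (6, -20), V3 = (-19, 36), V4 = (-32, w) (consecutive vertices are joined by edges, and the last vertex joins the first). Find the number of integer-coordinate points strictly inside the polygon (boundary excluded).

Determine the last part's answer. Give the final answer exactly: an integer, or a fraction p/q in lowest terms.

1011

Part I: 16048 = 2^4 * 17 * 59; number of divisors = (4+1) * (1+1) * (1+1) = 20; answer 20
Part II: R1 = 20; r = -7; T(2) = 2*(20) + 3*(-7) = 19; iterating: T(2)=19, T(3)=98, T(4)=253, T(5)=800, T(6)=2359, T(7)=7118, T(8)=21313, T(9)=63980, T(10)=191899, T(11)=575738, T(12)=1727173, T(13)=5181560, T(14)=15544639, T(15)=46633958; answer 46633958
Part III: R2 = 46633958; w = -8; cross terms: (2*-20 - 6*-24)=104, (6*36 - -19*-20)=-164, (-19*-8 - -32*36)=1304, (-32*-24 - 2*-8)=784; twice the area = |2028| = 2028; area = 1014; boundary points = 4 + 1 + 1 + 2 = 8; strictly interior points = area - boundary/2 + 1 = 1011; answer 1011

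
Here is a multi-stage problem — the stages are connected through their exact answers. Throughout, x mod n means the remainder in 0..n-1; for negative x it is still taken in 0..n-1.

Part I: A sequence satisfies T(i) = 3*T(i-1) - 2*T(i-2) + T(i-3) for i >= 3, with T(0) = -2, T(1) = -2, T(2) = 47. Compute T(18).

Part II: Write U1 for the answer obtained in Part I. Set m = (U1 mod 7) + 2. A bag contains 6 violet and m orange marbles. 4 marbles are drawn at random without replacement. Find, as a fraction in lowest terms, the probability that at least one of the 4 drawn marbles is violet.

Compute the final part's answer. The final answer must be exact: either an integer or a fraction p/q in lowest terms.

Part I: T(3) = 3*(47) - 2*(-2) + 1*(-2) = 143; iterating: T(3)=143, T(4)=333, T(5)=760, T(6)=1757, T(7)=4084, T(8)=9498, T(9)=22083, T(10)=51337, T(11)=119343, T(12)=277438, T(13)=644965, T(14)=1499362, T(15)=3485594, T(16)=8103023, T(17)=18837243, T(18)=43791277; answer 43791277
Part II: U1 = 43791277; m = 7; total draws C(13,4) = 715; complement C(7,4) = 35; favorable 715 - 35 = 680; P = 136/143; answer 136/143

136/143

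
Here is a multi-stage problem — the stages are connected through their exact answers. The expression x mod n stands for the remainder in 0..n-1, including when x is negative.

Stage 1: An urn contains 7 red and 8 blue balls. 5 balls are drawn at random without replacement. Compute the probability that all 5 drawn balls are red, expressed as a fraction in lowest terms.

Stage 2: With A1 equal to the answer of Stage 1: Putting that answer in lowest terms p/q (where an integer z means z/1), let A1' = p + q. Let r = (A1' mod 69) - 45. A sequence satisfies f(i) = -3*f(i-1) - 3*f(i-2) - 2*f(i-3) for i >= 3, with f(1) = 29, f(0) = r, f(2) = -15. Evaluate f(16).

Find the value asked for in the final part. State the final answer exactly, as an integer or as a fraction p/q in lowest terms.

Stage 1: total draws C(15,5) = 3003; favorable C(7,5) = 21; P = 1/143; answer 1/143
Stage 2: A1 = 1/143; threaded value p + q = 144; r = -39; f(3) = -3*(-15) - 3*(29) - 2*(-39) = 36; iterating: f(3)=36, f(4)=-121, f(5)=285, f(6)=-564, f(7)=1079, f(8)=-2115, f(9)=4236, f(10)=-8521, f(11)=17085, f(12)=-34164, f(13)=68279, f(14)=-136515, f(15)=273036, f(16)=-546121; answer -546121

-546121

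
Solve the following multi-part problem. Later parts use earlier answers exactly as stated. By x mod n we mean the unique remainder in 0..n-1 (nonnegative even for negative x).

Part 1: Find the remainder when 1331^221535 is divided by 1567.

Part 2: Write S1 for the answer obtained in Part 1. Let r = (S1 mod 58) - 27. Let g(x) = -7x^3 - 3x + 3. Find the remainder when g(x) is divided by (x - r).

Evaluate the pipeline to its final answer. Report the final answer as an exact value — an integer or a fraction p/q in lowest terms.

-19247

Part 1: squarings mod 1567: 1331^1=1331, 1331^2=851, 1331^4=247, 1331^8=1463, 1331^16=1414, 1331^32=1471, 1331^64=1381, 1331^128=122, 1331^256=781, 1331^512=398, 1331^1024=137, 1331^2048=1532, 1331^4096=1225, 1331^8192=1006, 1331^16384=1321, 1331^32768=970, 1331^65536=700, 1331^131072=1096; 1331^221535 = 1331^1 * 1331^2 * 1331^4 * 1331^8 * 1331^16 * 1331^64 * 1331^256 * 1331^8192 * 1331^16384 * 1331^65536 * 1331^131072 = 215 (mod 1567); answer 215
Part 2: S1 = 215; r = 14; remainder = value at the root: -7*(14)^3 - 3*(14)^1 + 3 = (-19208) + (-42) + (3) = -19247; answer -19247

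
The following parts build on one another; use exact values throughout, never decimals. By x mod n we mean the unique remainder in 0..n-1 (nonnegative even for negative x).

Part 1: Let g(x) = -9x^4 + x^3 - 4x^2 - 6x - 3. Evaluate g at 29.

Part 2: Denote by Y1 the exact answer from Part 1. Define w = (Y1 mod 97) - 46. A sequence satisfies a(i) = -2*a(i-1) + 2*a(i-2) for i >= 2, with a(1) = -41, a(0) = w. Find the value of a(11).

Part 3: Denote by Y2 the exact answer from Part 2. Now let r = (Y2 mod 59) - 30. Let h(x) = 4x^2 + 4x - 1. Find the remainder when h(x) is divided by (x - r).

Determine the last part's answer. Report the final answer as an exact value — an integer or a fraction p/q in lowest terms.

Part 1: -9*(29)^4 + 1*(29)^3 - 4*(29)^2 - 6*(29)^1 - 3 = (-6365529) + (24389) + (-3364) + (-174) + (-3) = -6344681; answer -6344681
Part 2: Y1 = -6344681; w = 43; a(2) = -2*(-41) + 2*(43) = 168; iterating: a(2)=168, a(3)=-418, a(4)=1172, a(5)=-3180, a(6)=8704, a(7)=-23768, a(8)=64944, a(9)=-177424, a(10)=484736, a(11)=-1324320; answer -1324320
Part 3: Y2 = -1324320; r = 23; remainder = value at the root: 4*(23)^2 + 4*(23)^1 - 1 = (2116) + (92) + (-1) = 2207; answer 2207

2207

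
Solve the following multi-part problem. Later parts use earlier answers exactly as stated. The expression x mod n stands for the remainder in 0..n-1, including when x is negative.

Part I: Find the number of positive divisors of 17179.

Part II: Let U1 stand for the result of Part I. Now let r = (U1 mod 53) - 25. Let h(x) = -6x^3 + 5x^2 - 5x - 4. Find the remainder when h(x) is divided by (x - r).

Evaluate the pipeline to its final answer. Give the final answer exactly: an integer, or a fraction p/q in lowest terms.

Part I: 17179 = 41 * 419; number of divisors = (1+1) * (1+1) = 4; answer 4
Part II: U1 = 4; r = -21; remainder = value at the root: -6*(-21)^3 + 5*(-21)^2 - 5*(-21)^1 - 4 = (55566) + (2205) + (105) + (-4) = 57872; answer 57872

57872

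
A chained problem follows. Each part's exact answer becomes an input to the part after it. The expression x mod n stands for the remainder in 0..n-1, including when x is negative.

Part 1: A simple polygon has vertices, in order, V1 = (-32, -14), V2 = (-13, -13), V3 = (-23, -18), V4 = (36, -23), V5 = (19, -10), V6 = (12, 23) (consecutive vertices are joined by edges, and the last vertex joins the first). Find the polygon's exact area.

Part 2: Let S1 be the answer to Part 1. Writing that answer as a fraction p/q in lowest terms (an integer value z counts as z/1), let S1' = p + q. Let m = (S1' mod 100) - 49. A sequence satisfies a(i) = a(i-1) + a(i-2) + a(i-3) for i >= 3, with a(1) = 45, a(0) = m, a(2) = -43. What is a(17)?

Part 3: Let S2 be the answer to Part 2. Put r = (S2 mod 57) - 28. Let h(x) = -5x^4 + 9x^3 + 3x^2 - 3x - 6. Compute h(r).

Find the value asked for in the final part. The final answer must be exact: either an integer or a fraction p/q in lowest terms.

Part 1: cross terms: (-32*-13 - -13*-14)=234, (-13*-18 - -23*-13)=-65, (-23*-23 - 36*-18)=1177, (36*-10 - 19*-23)=77, (19*23 - 12*-10)=557, (12*-14 - -32*23)=568; twice the area = |2548| = 2548; area = 1274; answer 1274
Part 2: S1 = 1274; threaded value p + q = 1275; m = 26; a(3) = 1*(-43) + 1*(45) + 1*(26) = 28; iterating: a(3)=28, a(4)=30, a(5)=15, a(6)=73, a(7)=118, a(8)=206, a(9)=397, a(10)=721, a(11)=1324, a(12)=2442, a(13)=4487, a(14)=8253, a(15)=15182, a(16)=27922, a(17)=51357; answer 51357
Part 3: S2 = 51357; r = -28; -5*(-28)^4 + 9*(-28)^3 + 3*(-28)^2 - 3*(-28)^1 - 6 = (-3073280) + (-197568) + (2352) + (84) + (-6) = -3268418; answer -3268418

-3268418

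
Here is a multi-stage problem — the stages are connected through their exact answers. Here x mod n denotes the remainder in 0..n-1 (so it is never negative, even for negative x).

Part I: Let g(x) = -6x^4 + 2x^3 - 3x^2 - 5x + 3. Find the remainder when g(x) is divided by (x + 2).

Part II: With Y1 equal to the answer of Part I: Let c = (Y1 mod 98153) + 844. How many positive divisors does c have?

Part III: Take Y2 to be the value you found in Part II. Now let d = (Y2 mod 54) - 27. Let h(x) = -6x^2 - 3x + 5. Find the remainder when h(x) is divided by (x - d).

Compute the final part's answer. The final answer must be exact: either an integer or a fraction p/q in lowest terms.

-2104

Part I: remainder = value at the root: -6*(-2)^4 + 2*(-2)^3 - 3*(-2)^2 - 5*(-2)^1 + 3 = (-96) + (-16) + (-12) + (10) + (3) = -111; answer -111
Part II: Y1 = -111; c = 98886; 98886 = 2 * 3 * 16481; number of divisors = (1+1) * (1+1) * (1+1) = 8; answer 8
Part III: Y2 = 8; d = -19; remainder = value at the root: -6*(-19)^2 - 3*(-19)^1 + 5 = (-2166) + (57) + (5) = -2104; answer -2104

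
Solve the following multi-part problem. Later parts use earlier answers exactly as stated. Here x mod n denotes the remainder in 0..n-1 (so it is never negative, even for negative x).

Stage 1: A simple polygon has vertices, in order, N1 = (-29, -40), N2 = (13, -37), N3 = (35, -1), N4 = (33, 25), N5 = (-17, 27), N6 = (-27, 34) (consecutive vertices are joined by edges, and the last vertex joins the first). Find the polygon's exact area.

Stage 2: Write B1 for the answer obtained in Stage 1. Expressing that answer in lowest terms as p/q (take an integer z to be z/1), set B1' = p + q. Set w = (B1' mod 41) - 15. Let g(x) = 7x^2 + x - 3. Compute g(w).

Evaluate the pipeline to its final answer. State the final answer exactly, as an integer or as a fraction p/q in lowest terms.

167

Stage 1: cross terms: (-29*-37 - 13*-40)=1593, (13*-1 - 35*-37)=1282, (35*25 - 33*-1)=908, (33*27 - -17*25)=1316, (-17*34 - -27*27)=151, (-27*-40 - -29*34)=2066; twice the area = |7316| = 7316; area = 3658; answer 3658
Stage 2: B1 = 3658; threaded value p + q = 3659; w = -5; 7*(-5)^2 + 1*(-5)^1 - 3 = (175) + (-5) + (-3) = 167; answer 167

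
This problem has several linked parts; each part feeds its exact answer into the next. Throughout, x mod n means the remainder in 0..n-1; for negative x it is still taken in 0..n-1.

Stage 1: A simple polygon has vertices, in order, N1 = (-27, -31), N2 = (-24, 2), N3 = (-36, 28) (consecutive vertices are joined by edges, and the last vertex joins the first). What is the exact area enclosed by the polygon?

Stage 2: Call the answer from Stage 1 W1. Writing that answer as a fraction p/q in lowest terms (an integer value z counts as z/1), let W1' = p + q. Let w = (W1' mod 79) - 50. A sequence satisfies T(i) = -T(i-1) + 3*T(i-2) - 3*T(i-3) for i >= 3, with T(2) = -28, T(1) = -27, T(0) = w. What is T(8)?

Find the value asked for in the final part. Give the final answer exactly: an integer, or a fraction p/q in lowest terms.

-7213

Stage 1: cross terms: (-27*2 - -24*-31)=-798, (-24*28 - -36*2)=-600, (-36*-31 - -27*28)=1872; twice the area = |474| = 474; area = 237; answer 237
Stage 2: W1 = 237; threaded value p + q = 238; w = -49; T(3) = -1*(-28) + 3*(-27) - 3*(-49) = 94; iterating: T(3)=94, T(4)=-97, T(5)=463, T(6)=-1036, T(7)=2716, T(8)=-7213; answer -7213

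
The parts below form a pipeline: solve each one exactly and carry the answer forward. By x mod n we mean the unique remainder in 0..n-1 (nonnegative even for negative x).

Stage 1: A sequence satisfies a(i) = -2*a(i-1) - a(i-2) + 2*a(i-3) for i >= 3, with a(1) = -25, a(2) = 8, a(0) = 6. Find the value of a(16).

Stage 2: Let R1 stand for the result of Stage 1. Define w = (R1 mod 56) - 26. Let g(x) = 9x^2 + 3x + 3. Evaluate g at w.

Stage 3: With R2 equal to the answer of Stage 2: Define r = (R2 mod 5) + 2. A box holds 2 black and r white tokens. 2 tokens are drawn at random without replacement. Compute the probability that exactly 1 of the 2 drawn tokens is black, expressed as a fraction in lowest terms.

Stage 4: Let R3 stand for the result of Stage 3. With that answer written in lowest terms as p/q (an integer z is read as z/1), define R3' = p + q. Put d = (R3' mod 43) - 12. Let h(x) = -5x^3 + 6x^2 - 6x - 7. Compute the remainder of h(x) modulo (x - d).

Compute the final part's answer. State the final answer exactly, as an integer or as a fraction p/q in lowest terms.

69

Stage 1: a(3) = -2*(8) - 1*(-25) + 2*(6) = 21; iterating: a(3)=21, a(4)=-100, a(5)=195, a(6)=-248, a(7)=101, a(8)=436, a(9)=-1469, a(10)=2704, a(11)=-3067, a(12)=492, a(13)=7491, a(14)=-21608, a(15)=36709, a(16)=-36828; answer -36828
Stage 2: R1 = -36828; w = -6; 9*(-6)^2 + 3*(-6)^1 + 3 = (324) + (-18) + (3) = 309; answer 309
Stage 3: R2 = 309; r = 6; total draws C(8,2) = 28; favorable C(2,1)*C(6,1) = 12; P = 3/7; answer 3/7
Stage 4: R3 = 3/7; threaded value p + q = 10; d = -2; remainder = value at the root: -5*(-2)^3 + 6*(-2)^2 - 6*(-2)^1 - 7 = (40) + (24) + (12) + (-7) = 69; answer 69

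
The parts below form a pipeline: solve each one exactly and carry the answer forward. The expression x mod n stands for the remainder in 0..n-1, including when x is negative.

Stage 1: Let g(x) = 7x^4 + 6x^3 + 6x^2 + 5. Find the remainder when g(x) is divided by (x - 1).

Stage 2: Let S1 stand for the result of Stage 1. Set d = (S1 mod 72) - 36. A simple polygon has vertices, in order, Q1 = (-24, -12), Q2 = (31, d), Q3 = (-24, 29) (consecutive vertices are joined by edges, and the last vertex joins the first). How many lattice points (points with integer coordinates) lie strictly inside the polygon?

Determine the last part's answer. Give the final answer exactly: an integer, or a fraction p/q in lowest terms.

1080

Stage 1: remainder = value at the root: 7*(1)^4 + 6*(1)^3 + 6*(1)^2 + 5 = (7) + (6) + (6) + (5) = 24; answer 24
Stage 2: S1 = 24; d = -12; cross terms: (-24*-12 - 31*-12)=660, (31*29 - -24*-12)=611, (-24*-12 - -24*29)=984; twice the area = |2255| = 2255; area = 2255/2; boundary points = 55 + 1 + 41 = 97; strictly interior points = area - boundary/2 + 1 = 1080; answer 1080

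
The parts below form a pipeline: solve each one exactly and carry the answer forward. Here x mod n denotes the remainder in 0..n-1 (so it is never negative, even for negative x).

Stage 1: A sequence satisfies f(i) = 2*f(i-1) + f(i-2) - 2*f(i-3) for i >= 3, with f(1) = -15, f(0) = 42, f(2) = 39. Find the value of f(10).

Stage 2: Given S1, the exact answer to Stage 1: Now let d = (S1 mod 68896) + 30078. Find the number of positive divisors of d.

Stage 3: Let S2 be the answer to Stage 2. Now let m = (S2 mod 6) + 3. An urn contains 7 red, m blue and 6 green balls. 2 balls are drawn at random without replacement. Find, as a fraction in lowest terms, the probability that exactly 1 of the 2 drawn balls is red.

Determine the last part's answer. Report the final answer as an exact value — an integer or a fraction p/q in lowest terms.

Stage 1: f(3) = 2*(39) + 1*(-15) - 2*(42) = -21; iterating: f(3)=-21, f(4)=27, f(5)=-45, f(6)=-21, f(7)=-141, f(8)=-213, f(9)=-525, f(10)=-981; answer -981
Stage 2: S1 = -981; d = 97993; 97993 = 7 * 13999; number of divisors = (1+1) * (1+1) = 4; answer 4
Stage 3: S2 = 4; m = 7; total draws C(20,2) = 190; favorable C(7,1)*C(13,1) = 91; P = 91/190; answer 91/190

91/190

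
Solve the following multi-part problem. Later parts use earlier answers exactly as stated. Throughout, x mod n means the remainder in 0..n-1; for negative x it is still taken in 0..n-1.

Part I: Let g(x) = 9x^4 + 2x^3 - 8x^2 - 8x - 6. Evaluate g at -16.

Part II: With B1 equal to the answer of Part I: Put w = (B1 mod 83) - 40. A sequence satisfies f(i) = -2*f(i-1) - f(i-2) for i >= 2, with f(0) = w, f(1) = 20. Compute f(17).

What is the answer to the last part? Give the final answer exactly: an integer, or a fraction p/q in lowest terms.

244

Part I: 9*(-16)^4 + 2*(-16)^3 - 8*(-16)^2 - 8*(-16)^1 - 6 = (589824) + (-8192) + (-2048) + (128) + (-6) = 579706; answer 579706
Part II: B1 = 579706; w = -6; f(2) = -2*(20) - 1*(-6) = -34; iterating: f(2)=-34, f(3)=48, f(4)=-62, f(5)=76, f(6)=-90, f(7)=104, f(8)=-118, f(9)=132, f(10)=-146, f(11)=160, f(12)=-174, f(13)=188, f(14)=-202, f(15)=216, f(16)=-230, f(17)=244; answer 244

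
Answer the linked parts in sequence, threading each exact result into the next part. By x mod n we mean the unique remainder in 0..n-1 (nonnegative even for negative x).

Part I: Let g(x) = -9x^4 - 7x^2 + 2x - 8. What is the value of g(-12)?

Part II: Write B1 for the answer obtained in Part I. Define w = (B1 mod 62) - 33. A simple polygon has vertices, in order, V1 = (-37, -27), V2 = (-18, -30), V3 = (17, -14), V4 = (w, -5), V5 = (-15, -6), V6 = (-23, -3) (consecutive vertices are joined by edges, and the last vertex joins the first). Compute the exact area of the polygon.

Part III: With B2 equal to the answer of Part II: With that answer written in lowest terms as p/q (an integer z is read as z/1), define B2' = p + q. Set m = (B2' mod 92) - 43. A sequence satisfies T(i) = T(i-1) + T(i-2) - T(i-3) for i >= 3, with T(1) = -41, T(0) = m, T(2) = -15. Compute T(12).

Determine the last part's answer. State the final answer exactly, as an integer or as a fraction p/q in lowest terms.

-280

Part I: -9*(-12)^4 - 7*(-12)^2 + 2*(-12)^1 - 8 = (-186624) + (-1008) + (-24) + (-8) = -187664; answer -187664
Part II: B1 = -187664; w = -23; cross terms: (-37*-30 - -18*-27)=624, (-18*-14 - 17*-30)=762, (17*-5 - -23*-14)=-407, (-23*-6 - -15*-5)=63, (-15*-3 - -23*-6)=-93, (-23*-27 - -37*-3)=510; twice the area = |1459| = 1459; area = 1459/2; answer 1459/2
Part III: B2 = 1459/2; threaded value p + q = 1461; m = 38; T(3) = 1*(-15) + 1*(-41) - 1*(38) = -94; iterating: T(3)=-94, T(4)=-68, T(5)=-147, T(6)=-121, T(7)=-200, T(8)=-174, T(9)=-253, T(10)=-227, T(11)=-306, T(12)=-280; answer -280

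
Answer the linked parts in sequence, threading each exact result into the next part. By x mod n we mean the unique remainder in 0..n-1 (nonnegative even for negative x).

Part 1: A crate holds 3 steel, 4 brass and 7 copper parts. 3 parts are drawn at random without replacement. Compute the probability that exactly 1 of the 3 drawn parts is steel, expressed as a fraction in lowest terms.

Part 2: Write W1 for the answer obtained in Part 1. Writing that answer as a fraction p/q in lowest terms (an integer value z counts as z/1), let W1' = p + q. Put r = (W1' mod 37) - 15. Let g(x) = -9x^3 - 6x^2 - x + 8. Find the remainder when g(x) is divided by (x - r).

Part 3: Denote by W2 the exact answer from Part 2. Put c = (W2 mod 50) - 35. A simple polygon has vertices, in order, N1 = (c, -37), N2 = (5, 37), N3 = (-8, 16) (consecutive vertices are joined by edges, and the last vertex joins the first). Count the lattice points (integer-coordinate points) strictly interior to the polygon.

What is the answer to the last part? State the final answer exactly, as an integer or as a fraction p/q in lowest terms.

Part 1: total draws C(14,3) = 364; favorable C(3,1)*C(11,2) = 165; P = 165/364; answer 165/364
Part 2: W1 = 165/364; threaded value p + q = 529; r = -4; remainder = value at the root: -9*(-4)^3 - 6*(-4)^2 - 1*(-4)^1 + 8 = (576) + (-96) + (4) + (8) = 492; answer 492
Part 3: W2 = 492; c = 7; cross terms: (7*37 - 5*-37)=444, (5*16 - -8*37)=376, (-8*-37 - 7*16)=184; twice the area = |1004| = 1004; area = 502; boundary points = 2 + 1 + 1 = 4; strictly interior points = area - boundary/2 + 1 = 501; answer 501

501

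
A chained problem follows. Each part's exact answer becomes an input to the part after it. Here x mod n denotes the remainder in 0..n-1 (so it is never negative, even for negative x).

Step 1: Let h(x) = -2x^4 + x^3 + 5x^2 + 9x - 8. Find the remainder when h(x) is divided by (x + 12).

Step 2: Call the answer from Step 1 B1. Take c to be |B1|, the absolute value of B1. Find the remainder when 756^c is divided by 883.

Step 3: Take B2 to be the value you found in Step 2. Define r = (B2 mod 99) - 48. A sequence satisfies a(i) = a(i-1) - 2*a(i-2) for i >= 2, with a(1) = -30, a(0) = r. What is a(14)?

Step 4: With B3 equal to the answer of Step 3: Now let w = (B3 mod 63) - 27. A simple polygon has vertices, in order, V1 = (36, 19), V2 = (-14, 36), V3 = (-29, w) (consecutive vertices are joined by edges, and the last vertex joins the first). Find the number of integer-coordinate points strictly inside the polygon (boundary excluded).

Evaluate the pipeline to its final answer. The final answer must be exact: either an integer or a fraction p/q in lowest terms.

Step 1: remainder = value at the root: -2*(-12)^4 + 1*(-12)^3 + 5*(-12)^2 + 9*(-12)^1 - 8 = (-41472) + (-1728) + (720) + (-108) + (-8) = -42596; answer -42596
Step 2: B1 = -42596; c = 42596; squarings mod 883: 756^1=756, 756^2=235, 756^4=479, 756^8=744, 756^16=778, 756^32=429, 756^64=377, 756^128=849, 756^256=273, 756^512=357, 756^1024=297, 756^2048=792, 756^4096=334, 756^8192=298, 756^16384=504, 756^32768=595; 756^42596 = 756^4 * 756^32 * 756^64 * 756^512 * 756^1024 * 756^8192 * 756^32768 = 83 (mod 883); answer 83
Step 3: B2 = 83; r = 35; a(2) = 1*(-30) - 2*(35) = -100; iterating: a(2)=-100, a(3)=-40, a(4)=160, a(5)=240, a(6)=-80, a(7)=-560, a(8)=-400, a(9)=720, a(10)=1520, a(11)=80, a(12)=-2960, a(13)=-3120, a(14)=2800; answer 2800
Step 4: B3 = 2800; w = 1; cross terms: (36*36 - -14*19)=1562, (-14*1 - -29*36)=1030, (-29*19 - 36*1)=-587; twice the area = |2005| = 2005; area = 2005/2; boundary points = 1 + 5 + 1 = 7; strictly interior points = area - boundary/2 + 1 = 1000; answer 1000

1000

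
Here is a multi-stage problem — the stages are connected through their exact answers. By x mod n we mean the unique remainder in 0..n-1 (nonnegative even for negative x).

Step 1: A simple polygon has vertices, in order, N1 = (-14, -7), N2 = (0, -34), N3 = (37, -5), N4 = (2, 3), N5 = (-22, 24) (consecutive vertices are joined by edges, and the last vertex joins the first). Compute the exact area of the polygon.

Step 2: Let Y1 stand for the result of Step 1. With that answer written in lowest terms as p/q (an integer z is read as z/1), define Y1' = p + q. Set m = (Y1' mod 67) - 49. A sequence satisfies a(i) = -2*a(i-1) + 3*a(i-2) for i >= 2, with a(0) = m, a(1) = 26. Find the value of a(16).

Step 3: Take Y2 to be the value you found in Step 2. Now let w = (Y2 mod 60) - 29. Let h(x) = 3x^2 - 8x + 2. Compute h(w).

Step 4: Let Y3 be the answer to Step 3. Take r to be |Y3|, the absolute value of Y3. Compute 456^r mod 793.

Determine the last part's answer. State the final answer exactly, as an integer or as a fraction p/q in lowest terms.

Step 1: cross terms: (-14*-34 - 0*-7)=476, (0*-5 - 37*-34)=1258, (37*3 - 2*-5)=121, (2*24 - -22*3)=114, (-22*-7 - -14*24)=490; twice the area = |2459| = 2459; area = 2459/2; answer 2459/2
Step 2: Y1 = 2459/2; threaded value p + q = 2461; m = 0; a(2) = -2*(26) + 3*(0) = -52; iterating: a(2)=-52, a(3)=182, a(4)=-520, a(5)=1586, a(6)=-4732, a(7)=14222, a(8)=-42640, a(9)=127946, a(10)=-383812, a(11)=1151462, a(12)=-3454360, a(13)=10363106, a(14)=-31089292, a(15)=93267902, a(16)=-279803680; answer -279803680
Step 3: Y2 = -279803680; w = -9; 3*(-9)^2 - 8*(-9)^1 + 2 = (243) + (72) + (2) = 317; answer 317
Step 4: Y3 = 317; r = 317; squarings mod 793: 456^1=456, 456^2=170, 456^4=352, 456^8=196, 456^16=352, 456^32=196, 456^64=352, 456^128=196, 456^256=352; 456^317 = 456^1 * 456^4 * 456^8 * 456^16 * 456^32 * 456^256 = 326 (mod 793); answer 326

326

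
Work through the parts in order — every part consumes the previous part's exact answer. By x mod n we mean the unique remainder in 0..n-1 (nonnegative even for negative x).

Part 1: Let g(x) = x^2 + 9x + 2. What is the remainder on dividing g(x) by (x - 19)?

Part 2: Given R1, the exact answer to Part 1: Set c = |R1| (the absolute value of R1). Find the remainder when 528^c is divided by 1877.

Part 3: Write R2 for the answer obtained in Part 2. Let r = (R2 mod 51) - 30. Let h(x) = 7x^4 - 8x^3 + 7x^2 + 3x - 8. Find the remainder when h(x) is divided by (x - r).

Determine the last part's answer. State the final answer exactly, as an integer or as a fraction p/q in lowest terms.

248366

Part 1: remainder = value at the root: 1*(19)^2 + 9*(19)^1 + 2 = (361) + (171) + (2) = 534; answer 534
Part 2: R1 = 534; c = 534; squarings mod 1877: 528^1=528, 528^2=988, 528^4=104, 528^8=1431, 528^16=1831, 528^32=239, 528^64=811, 528^128=771, 528^256=1309, 528^512=1657; 528^534 = 528^2 * 528^4 * 528^16 * 528^512 = 1625 (mod 1877); answer 1625
Part 3: R2 = 1625; r = 14; remainder = value at the root: 7*(14)^4 - 8*(14)^3 + 7*(14)^2 + 3*(14)^1 - 8 = (268912) + (-21952) + (1372) + (42) + (-8) = 248366; answer 248366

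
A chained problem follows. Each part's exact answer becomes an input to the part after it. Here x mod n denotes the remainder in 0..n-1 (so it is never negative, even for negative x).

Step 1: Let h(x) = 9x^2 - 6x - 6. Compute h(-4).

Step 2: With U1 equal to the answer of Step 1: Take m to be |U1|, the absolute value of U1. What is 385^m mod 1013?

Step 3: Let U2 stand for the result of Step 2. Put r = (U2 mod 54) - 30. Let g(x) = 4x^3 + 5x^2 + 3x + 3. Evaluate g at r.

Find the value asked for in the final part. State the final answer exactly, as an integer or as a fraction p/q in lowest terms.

643

Step 1: 9*(-4)^2 - 6*(-4)^1 - 6 = (144) + (24) + (-6) = 162; answer 162
Step 2: U1 = 162; m = 162; squarings mod 1013: 385^1=385, 385^2=327, 385^4=564, 385^8=14, 385^16=196, 385^32=935, 385^64=6, 385^128=36; 385^162 = 385^2 * 385^32 * 385^128 = 575 (mod 1013); answer 575
Step 3: U2 = 575; r = 5; 4*(5)^3 + 5*(5)^2 + 3*(5)^1 + 3 = (500) + (125) + (15) + (3) = 643; answer 643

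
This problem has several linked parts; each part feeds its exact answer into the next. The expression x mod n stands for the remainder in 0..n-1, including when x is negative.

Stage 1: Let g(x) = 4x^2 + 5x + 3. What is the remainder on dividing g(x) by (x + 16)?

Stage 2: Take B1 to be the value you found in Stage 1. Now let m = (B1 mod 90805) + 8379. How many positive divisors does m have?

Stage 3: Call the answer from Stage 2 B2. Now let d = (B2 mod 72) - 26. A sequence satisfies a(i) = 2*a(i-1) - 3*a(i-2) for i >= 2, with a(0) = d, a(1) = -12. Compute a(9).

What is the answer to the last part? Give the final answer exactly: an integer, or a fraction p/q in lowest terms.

Stage 1: remainder = value at the root: 4*(-16)^2 + 5*(-16)^1 + 3 = (1024) + (-80) + (3) = 947; answer 947
Stage 2: B1 = 947; m = 9326; 9326 = 2 * 4663; number of divisors = (1+1) * (1+1) = 4; answer 4
Stage 3: B2 = 4; d = -22; a(2) = 2*(-12) - 3*(-22) = 42; iterating: a(2)=42, a(3)=120, a(4)=114, a(5)=-132, a(6)=-606, a(7)=-816, a(8)=186, a(9)=2820; answer 2820

2820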